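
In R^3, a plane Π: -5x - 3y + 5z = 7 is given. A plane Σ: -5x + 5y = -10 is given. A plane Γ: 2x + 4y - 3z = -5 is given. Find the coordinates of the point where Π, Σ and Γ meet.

(3, 1, 5)

Solving the 3×3 linear system -5x - 3y + 5z = 7, -5x + 5y = -10, 2x + 4y - 3z = -5 (e.g. by elimination or Cramer's rule, determinant = -30) gives (3, 1, 5).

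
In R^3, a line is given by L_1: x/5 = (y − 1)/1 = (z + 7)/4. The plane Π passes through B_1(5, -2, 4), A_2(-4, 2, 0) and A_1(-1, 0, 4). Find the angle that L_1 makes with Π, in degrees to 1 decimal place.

31.5

L_1 has direction (5, 1, 4) through (0, 1, -7).
B_1A_2 = (-9, 4, -4), B_1A_1 = (-6, 2, 0); a normal to Π is B_1A_2 × B_1A_1 = (8, 24, 6).
Using B_1: Π has equation 8x + 24y + 6z = 16.
sin θ = |n·v| / (|n||v|) = |88| / (√676 · √42) = 0.52226.
θ ≈ 31.5°.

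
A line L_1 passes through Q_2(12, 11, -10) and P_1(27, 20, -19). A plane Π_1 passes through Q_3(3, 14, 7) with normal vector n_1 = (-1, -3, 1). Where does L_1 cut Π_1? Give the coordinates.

A direction vector for L_1 is P_1 − Q_2 = (15, 9, -9).
Π_1: n_1·r = n_1·Q_3 gives -x - 3y + z = -38.
Substitute r = (12, 11, -10) + t(15, 9, -9) into the plane: -55 + (-51)t = -38, so t = -1/3.
Intersection: (12, 11, -10) + (-1/3)·(15, 9, -9) = (7, 8, -7).

(7, 8, -7)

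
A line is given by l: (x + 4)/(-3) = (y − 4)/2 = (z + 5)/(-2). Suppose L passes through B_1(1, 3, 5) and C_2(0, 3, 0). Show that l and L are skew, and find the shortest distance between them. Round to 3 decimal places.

1.029

l has direction (-3, 2, -2) through (-4, 4, -5).
A direction vector for L is C_2 − B_1 = (-1, 0, -5).
Common perpendicular direction n = (-3, 2, -2) × (-1, 0, -5) = (-10, -13, 2).
With w = (1, 3, 5) − (-4, 4, -5) = (5, -1, 10), w · n = -17.
Since n ≠ 0 the lines are not parallel, and w · n = -17 ≠ 0 so they do not intersect; hence they are skew.
Distance = |w · n| / |n| = |-17| / √273 ≈ 1.029.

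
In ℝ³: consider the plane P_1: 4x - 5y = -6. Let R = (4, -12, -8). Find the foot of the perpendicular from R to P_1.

(-4, -2, -8)

Foot = R − λn with λ = (n·R − d)/|n|² = (76 − (-6))/41 = 2.
Foot = (4, -12, -8) − 2·(4, -5, 0) = (-4, -2, -8).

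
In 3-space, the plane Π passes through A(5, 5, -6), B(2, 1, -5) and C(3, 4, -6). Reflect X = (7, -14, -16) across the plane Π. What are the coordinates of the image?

(1, -2, 14)

AB = (-3, -4, 1), AC = (-2, -1, 0); a normal to Π is AB × AC = (1, -2, -5).
Using A: Π has equation x - 2y - 5z = 25.
λ = (n·X − d)/|n|² = (115 − 25)/30 = 3.
Reflection = X − 2λn = (7, -14, -16) − 6·(1, -2, -5) = (1, -2, 14).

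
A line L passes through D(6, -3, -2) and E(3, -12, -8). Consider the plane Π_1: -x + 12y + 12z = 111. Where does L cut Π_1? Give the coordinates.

A direction vector for L is E − D = (-3, -9, -6).
Substitute r = (6, -3, -2) + t(-3, -9, -6) into the plane: -66 + (-177)t = 111, so t = -1.
Intersection: (6, -3, -2) + (-1)·(-3, -9, -6) = (9, 6, 4).

(9, 6, 4)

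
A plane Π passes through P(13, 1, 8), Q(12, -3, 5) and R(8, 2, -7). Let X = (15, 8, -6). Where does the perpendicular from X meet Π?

PQ = (-1, -4, -3), PR = (-5, 1, -15); a normal to Π is PQ × PR = (63, 0, -21).
Using P: Π has equation 63x - 21z = 651.
Foot = X − λn with λ = (n·X − d)/|n|² = (1071 − 651)/4410 = 2/21.
Foot = (15, 8, -6) − (2/21)·(63, 0, -21) = (9, 8, -4).

(9, 8, -4)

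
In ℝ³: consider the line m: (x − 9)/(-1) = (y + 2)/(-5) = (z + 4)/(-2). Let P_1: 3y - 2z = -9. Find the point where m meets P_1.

m has direction (-1, -5, -2) through (9, -2, -4).
Substitute r = (9, -2, -4) + t(-1, -5, -2) into the plane: 2 + (-11)t = -9, so t = 1.
Intersection: (9, -2, -4) + 1·(-1, -5, -2) = (8, -7, -6).

(8, -7, -6)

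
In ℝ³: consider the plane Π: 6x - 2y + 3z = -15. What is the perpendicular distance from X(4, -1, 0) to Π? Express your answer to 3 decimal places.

5.857

n·X − d = (6)·(4) + (-2)·(-1) + (3)·(0) − (-15) = 41; |n| = √49.
Distance = |41| / √49 = 41/√49 ≈ 5.857.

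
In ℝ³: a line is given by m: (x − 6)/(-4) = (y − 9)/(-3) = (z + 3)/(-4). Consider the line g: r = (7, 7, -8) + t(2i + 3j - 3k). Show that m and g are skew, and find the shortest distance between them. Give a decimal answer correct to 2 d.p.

3.07

m has direction (-4, -3, -4) through (6, 9, -3).
Common perpendicular direction n = (-4, -3, -4) × (2, 3, -3) = (21, -20, -6).
With w = (7, 7, -8) − (6, 9, -3) = (1, -2, -5), w · n = 91.
Since n ≠ 0 the lines are not parallel, and w · n = 91 ≠ 0 so they do not intersect; hence they are skew.
Distance = |w · n| / |n| = |91| / √877 ≈ 3.07.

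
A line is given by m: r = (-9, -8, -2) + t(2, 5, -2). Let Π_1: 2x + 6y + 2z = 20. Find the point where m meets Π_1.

Substitute r = (-9, -8, -2) + t(2, 5, -2) into the plane: -70 + 30t = 20, so t = 3.
Intersection: (-9, -8, -2) + 3·(2, 5, -2) = (-3, 7, -8).

(-3, 7, -8)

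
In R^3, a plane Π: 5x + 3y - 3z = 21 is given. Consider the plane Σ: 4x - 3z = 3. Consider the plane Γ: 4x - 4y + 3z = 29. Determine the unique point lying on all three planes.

Solving the 3×3 linear system 5x + 3y - 3z = 21, 4x - 3z = 3, 4x - 4y + 3z = 29 (e.g. by elimination or Cramer's rule, determinant = -84) gives (6, 4, 7).

(6, 4, 7)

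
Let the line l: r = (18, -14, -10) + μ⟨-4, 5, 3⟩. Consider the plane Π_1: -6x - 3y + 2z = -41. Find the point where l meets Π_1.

Substitute r = (18, -14, -10) + t(-4, 5, 3) into the plane: -86 + 15t = -41, so t = 3.
Intersection: (18, -14, -10) + 3·(-4, 5, 3) = (6, 1, -1).

(6, 1, -1)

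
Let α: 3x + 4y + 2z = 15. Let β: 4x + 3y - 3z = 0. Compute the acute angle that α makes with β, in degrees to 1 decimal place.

cos θ = |n₁·n₂| / (|n₁||n₂|) = |18| / (√29 · √34).
θ = arccos(0.57324) ≈ 55.0°.

55.0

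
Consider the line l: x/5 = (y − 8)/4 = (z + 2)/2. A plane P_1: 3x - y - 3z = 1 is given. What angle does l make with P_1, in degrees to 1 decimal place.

9.8

l has direction (5, 4, 2) through (0, 8, -2).
sin θ = |n·v| / (|n||v|) = |5| / (√19 · √45) = 0.17100.
θ ≈ 9.8°.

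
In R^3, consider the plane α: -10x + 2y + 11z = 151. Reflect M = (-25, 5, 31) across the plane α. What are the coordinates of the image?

(15, -3, -13)

λ = (n·M − d)/|n|² = (601 − 151)/225 = 2.
Reflection = M − 2λn = (-25, 5, 31) − 4·(-10, 2, 11) = (15, -3, -13).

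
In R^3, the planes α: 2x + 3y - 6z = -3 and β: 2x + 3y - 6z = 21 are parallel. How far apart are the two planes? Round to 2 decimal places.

3.43

Same normal n = (2, 3, -6) with |n| = √49; distance = |-3 − 21| / |n| = 24/√49 ≈ 3.43.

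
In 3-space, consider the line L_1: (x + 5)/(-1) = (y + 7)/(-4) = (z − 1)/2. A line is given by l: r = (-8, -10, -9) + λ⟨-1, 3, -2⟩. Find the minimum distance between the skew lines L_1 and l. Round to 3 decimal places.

9.149

L_1 has direction (-1, -4, 2) through (-5, -7, 1).
Common perpendicular direction n = (-1, -4, 2) × (-1, 3, -2) = (2, -4, -7).
With w = (-8, -10, -9) − (-5, -7, 1) = (-3, -3, -10), w · n = 76.
Distance = |w · n| / |n| = |76| / √69 ≈ 9.149.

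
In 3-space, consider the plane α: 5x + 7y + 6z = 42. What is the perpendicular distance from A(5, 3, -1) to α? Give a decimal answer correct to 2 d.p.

0.19

n·A − d = (5)·(5) + (7)·(3) + (6)·(-1) − 42 = -2; |n| = √110.
Distance = |-2| / √110 = 2/√110 ≈ 0.19.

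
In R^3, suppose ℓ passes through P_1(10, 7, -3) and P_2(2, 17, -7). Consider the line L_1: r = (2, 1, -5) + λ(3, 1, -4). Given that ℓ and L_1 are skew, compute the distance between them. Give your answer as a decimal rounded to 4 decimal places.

9.1838

A direction vector for ℓ is P_2 − P_1 = (-8, 10, -4).
Common perpendicular direction n = (-8, 10, -4) × (3, 1, -4) = (-36, -44, -38).
With w = (2, 1, -5) − (10, 7, -3) = (-8, -6, -2), w · n = 628.
Distance = |w · n| / |n| = |628| / √4676 ≈ 9.1838.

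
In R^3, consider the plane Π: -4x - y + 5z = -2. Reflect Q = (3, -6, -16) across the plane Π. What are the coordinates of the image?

(-13, -10, 4)

λ = (n·Q − d)/|n|² = (-86 − (-2))/42 = -2.
Reflection = Q − 2λn = (3, -6, -16) − (-4)·(-4, -1, 5) = (-13, -10, 4).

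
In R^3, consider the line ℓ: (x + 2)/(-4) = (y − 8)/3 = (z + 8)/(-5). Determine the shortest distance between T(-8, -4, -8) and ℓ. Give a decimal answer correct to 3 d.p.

ℓ has direction (-4, 3, -5) through (-2, 8, -8).
Taking (-2, 8, -8) on ℓ with direction v = (-4, 3, -5): w = T − (-2, 8, -8) = (-6, -12, 0), and w × v = (60, -30, -66).
Distance = |w × v| / |v| = √8856 / √50 ≈ 13.309.

13.309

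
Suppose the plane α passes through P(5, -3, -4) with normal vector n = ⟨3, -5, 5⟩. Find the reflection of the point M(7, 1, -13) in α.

(13, -9, -3)

α: n·r = n·P gives 3x - 5y + 5z = 10.
λ = (n·M − d)/|n|² = (-49 − 10)/59 = -1.
Reflection = M − 2λn = (7, 1, -13) − (-2)·(3, -5, 5) = (13, -9, -3).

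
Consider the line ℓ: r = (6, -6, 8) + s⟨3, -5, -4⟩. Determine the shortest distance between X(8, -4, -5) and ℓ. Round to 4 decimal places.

11.4420

Taking (6, -6, 8) on ℓ with direction v = (3, -5, -4): w = X − (6, -6, 8) = (2, 2, -13), and w × v = (-73, -31, -16).
Distance = |w × v| / |v| = √6546 / √50 ≈ 11.4420.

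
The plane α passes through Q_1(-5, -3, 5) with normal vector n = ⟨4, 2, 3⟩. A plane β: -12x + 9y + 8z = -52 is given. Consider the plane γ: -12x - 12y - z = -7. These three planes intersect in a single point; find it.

α: n·r = n·Q_1 gives 4x + 2y + 3z = -11.
Solving the 3×3 linear system 4x + 2y + 3z = -11, -12x + 9y + 8z = -52, -12x - 12y - z = -7 (e.g. by elimination or Cramer's rule, determinant = 888) gives (1, 0, -5).

(1, 0, -5)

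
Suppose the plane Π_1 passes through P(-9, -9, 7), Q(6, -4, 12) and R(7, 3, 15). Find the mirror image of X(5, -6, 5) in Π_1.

PQ = (15, 5, 5), PR = (16, 12, 8); a normal to Π_1 is PQ × PR = (-20, -40, 100).
Using P: Π_1 has equation -20x - 40y + 100z = 1240.
λ = (n·X − d)/|n|² = (640 − 1240)/12000 = -1/20.
Reflection = X − 2λn = (5, -6, 5) − (-1/10)·(-20, -40, 100) = (3, -10, 15).

(3, -10, 15)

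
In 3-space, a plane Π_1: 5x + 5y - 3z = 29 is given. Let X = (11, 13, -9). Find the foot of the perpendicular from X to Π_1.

Foot = X − λn with λ = (n·X − d)/|n|² = (147 − 29)/59 = 2.
Foot = (11, 13, -9) − 2·(5, 5, -3) = (1, 3, -3).

(1, 3, -3)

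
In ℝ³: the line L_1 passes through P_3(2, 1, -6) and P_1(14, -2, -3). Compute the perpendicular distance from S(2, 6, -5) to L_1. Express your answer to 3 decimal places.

5.011

A direction vector for L_1 is P_1 − P_3 = (12, -3, 3).
Taking (2, 1, -6) on L_1 with direction v = (12, -3, 3): w = S − (2, 1, -6) = (0, 5, 1), and w × v = (18, 12, -60).
Distance = |w × v| / |v| = √4068 / √162 ≈ 5.011.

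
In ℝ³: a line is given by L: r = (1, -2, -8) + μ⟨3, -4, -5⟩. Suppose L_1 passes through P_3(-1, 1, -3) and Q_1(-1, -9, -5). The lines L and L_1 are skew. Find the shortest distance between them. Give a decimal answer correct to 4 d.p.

0.9238

A direction vector for L_1 is Q_1 − P_3 = (0, -10, -2).
Common perpendicular direction n = (3, -4, -5) × (0, -10, -2) = (-42, 6, -30).
With w = (-1, 1, -3) − (1, -2, -8) = (-2, 3, 5), w · n = -48.
Distance = |w · n| / |n| = |-48| / √2700 ≈ 0.9238.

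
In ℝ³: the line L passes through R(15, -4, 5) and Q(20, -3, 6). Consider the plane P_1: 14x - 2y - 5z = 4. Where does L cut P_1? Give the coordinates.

A direction vector for L is Q − R = (5, 1, 1).
Substitute r = (15, -4, 5) + t(5, 1, 1) into the plane: 193 + 63t = 4, so t = -3.
Intersection: (15, -4, 5) + (-3)·(5, 1, 1) = (0, -7, 2).

(0, -7, 2)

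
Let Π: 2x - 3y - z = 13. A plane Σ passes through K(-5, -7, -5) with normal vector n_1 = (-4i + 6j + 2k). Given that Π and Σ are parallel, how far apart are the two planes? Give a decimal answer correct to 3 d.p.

0.802

Σ: n_1·r = n_1·K gives -4x + 6y + 2z = -32.
Rescale Σ by 1/(-2): 2x - 3y - z = 16. Then distance = |13 − 16| / √14 ≈ 0.802.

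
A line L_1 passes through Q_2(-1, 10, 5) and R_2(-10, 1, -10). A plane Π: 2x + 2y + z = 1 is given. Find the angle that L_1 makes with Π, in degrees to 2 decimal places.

59.79

A direction vector for L_1 is R_2 − Q_2 = (-9, -9, -15).
sin θ = |n·v| / (|n||v|) = |-51| / (√9 · √387) = 0.86416.
θ ≈ 59.79°.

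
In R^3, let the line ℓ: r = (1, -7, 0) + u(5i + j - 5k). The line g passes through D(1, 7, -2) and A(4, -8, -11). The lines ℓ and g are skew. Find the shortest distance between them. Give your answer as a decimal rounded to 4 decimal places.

A direction vector for g is A − D = (3, -15, -9).
Common perpendicular direction n = (5, 1, -5) × (3, -15, -9) = (-84, 30, -78).
With w = (1, 7, -2) − (1, -7, 0) = (0, 14, -2), w · n = 576.
Distance = |w · n| / |n| = |576| / √14040 ≈ 4.8611.

4.8611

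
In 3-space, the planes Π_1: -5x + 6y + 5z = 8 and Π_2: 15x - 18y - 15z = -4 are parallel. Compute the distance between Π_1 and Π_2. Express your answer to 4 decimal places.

Rescale Π_2 by 1/(-3): -5x + 6y + 5z = 4/3. Then distance = |8 − (4/3)| / √86 ≈ 0.7189.

0.7189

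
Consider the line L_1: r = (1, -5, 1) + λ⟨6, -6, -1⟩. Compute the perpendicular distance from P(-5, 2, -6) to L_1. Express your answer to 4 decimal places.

8.0589

Taking (1, -5, 1) on L_1 with direction v = (6, -6, -1): w = P − (1, -5, 1) = (-6, 7, -7), and w × v = (-49, -48, -6).
Distance = |w × v| / |v| = √4741 / √73 ≈ 8.0589.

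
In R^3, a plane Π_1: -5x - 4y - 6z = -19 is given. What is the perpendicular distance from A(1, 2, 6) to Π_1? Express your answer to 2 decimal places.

n·A − d = (-5)·(1) + (-4)·(2) + (-6)·(6) − (-19) = -30; |n| = √77.
Distance = |-30| / √77 = 30/√77 ≈ 3.42.

3.42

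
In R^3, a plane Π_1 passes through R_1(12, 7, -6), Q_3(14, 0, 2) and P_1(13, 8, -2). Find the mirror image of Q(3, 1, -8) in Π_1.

(19, 1, -12)

R_1Q_3 = (2, -7, 8), R_1P_1 = (1, 1, 4); a normal to Π_1 is R_1Q_3 × R_1P_1 = (-36, 0, 9).
Using R_1: Π_1 has equation -36x + 9z = -486.
λ = (n·Q − d)/|n|² = (-180 − (-486))/1377 = 2/9.
Reflection = Q − 2λn = (3, 1, -8) − (4/9)·(-36, 0, 9) = (19, 1, -12).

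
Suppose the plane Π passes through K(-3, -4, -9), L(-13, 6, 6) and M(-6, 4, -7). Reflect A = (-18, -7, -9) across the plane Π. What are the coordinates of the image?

(6, -1, 3)

KL = (-10, 10, 15), KM = (-3, 8, 2); a normal to Π is KL × KM = (-100, -25, -50).
Using K: Π has equation -100x - 25y - 50z = 850.
λ = (n·A − d)/|n|² = (2425 − 850)/13125 = 3/25.
Reflection = A − 2λn = (-18, -7, -9) − (6/25)·(-100, -25, -50) = (6, -1, 3).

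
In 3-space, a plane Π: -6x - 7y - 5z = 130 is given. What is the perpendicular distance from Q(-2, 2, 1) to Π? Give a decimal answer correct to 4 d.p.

13.0624

n·Q − d = (-6)·(-2) + (-7)·(2) + (-5)·(1) − 130 = -137; |n| = √110.
Distance = |-137| / √110 = 137/√110 ≈ 13.0624.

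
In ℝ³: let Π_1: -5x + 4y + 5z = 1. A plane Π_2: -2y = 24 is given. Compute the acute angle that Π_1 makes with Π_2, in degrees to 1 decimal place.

60.5

cos θ = |n₁·n₂| / (|n₁||n₂|) = |-8| / (√66 · √4).
θ = arccos(0.49237) ≈ 60.5°.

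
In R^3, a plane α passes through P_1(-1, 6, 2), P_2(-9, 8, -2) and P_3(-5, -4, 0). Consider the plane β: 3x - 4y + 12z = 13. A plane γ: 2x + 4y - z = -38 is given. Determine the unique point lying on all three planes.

(-5, -7, 0)

P_1P_2 = (-8, 2, -4), P_1P_3 = (-4, -10, -2); a normal to α is P_1P_2 × P_1P_3 = (-44, 0, 88).
Using P_1: α has equation -44x + 88z = 220.
Solving the 3×3 linear system -44x + 88z = 220, 3x - 4y + 12z = 13, 2x + 4y - z = -38 (e.g. by elimination or Cramer's rule, determinant = 3696) gives (-5, -7, 0).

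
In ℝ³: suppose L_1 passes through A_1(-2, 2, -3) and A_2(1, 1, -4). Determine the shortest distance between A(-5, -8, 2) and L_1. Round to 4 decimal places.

A direction vector for L_1 is A_2 − A_1 = (3, -1, -1).
Taking (-2, 2, -3) on L_1 with direction v = (3, -1, -1): w = A − (-2, 2, -3) = (-3, -10, 5), and w × v = (15, 12, 33).
Distance = |w × v| / |v| = √1458 / √11 ≈ 11.5128.

11.5128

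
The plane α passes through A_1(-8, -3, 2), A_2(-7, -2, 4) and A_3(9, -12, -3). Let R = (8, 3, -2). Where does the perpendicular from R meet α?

A_1A_2 = (1, 1, 2), A_1A_3 = (17, -9, -5); a normal to α is A_1A_2 × A_1A_3 = (13, 39, -26).
Using A_1: α has equation 13x + 39y - 26z = -273.
Foot = R − λn with λ = (n·R − d)/|n|² = (273 − (-273))/2366 = 3/13.
Foot = (8, 3, -2) − (3/13)·(13, 39, -26) = (5, -6, 4).

(5, -6, 4)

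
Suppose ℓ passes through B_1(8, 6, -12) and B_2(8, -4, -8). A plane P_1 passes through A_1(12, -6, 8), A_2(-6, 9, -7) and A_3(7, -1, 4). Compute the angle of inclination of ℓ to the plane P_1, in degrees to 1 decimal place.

A direction vector for ℓ is B_2 − B_1 = (0, -10, 4).
A_1A_2 = (-18, 15, -15), A_1A_3 = (-5, 5, -4); a normal to P_1 is A_1A_2 × A_1A_3 = (15, 3, -15).
Using A_1: P_1 has equation 15x + 3y - 15z = 42.
sin θ = |n·v| / (|n||v|) = |-90| / (√459 · √116) = 0.39004.
θ ≈ 23.0°.

23.0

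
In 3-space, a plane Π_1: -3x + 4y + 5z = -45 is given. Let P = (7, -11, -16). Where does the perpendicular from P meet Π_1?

Foot = P − λn with λ = (n·P − d)/|n|² = (-145 − (-45))/50 = -2.
Foot = (7, -11, -16) − (-2)·(-3, 4, 5) = (1, -3, -6).

(1, -3, -6)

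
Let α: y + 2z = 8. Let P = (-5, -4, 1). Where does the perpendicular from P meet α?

Foot = P − λn with λ = (n·P − d)/|n|² = (-2 − 8)/5 = -2.
Foot = (-5, -4, 1) − (-2)·(0, 1, 2) = (-5, -2, 5).

(-5, -2, 5)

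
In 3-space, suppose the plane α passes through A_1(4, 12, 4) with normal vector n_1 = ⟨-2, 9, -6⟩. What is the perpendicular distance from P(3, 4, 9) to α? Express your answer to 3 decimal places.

9.091

α: n_1·r = n_1·A_1 gives -2x + 9y - 6z = 76.
n·P − d = (-2)·(3) + (9)·(4) + (-6)·(9) − 76 = -100; |n| = √121.
Distance = |-100| / √121 = 100/√121 ≈ 9.091.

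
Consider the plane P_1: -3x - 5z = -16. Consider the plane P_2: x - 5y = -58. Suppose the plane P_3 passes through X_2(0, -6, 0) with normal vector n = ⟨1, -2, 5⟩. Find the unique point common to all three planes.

(-8, 10, 8)

P_3: n·r = n·X_2 gives x - 2y + 5z = 12.
Solving the 3×3 linear system -3x - 5z = -16, x - 5y = -58, x - 2y + 5z = 12 (e.g. by elimination or Cramer's rule, determinant = 60) gives (-8, 10, 8).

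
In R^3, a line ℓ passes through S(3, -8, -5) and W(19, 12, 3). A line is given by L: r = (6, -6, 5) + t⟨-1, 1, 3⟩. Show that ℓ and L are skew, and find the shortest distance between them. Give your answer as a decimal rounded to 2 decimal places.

4.78

A direction vector for ℓ is W − S = (16, 20, 8).
Common perpendicular direction n = (16, 20, 8) × (-1, 1, 3) = (52, -56, 36).
With w = (6, -6, 5) − (3, -8, -5) = (3, 2, 10), w · n = 404.
Since n ≠ 0 the lines are not parallel, and w · n = 404 ≠ 0 so they do not intersect; hence they are skew.
Distance = |w · n| / |n| = |404| / √7136 ≈ 4.78.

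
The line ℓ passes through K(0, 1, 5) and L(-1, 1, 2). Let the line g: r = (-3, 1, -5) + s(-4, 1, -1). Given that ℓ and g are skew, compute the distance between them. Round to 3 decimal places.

A direction vector for ℓ is L − K = (-1, 0, -3).
Common perpendicular direction n = (-1, 0, -3) × (-4, 1, -1) = (3, 11, -1).
With w = (-3, 1, -5) − (0, 1, 5) = (-3, 0, -10), w · n = 1.
Distance = |w · n| / |n| = |1| / √131 ≈ 0.087.

0.087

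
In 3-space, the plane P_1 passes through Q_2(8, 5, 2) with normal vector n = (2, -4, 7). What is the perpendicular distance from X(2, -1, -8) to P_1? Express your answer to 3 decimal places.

P_1: n·r = n·Q_2 gives 2x - 4y + 7z = 10.
n·X − d = (2)·(2) + (-4)·(-1) + (7)·(-8) − 10 = -58; |n| = √69.
Distance = |-58| / √69 = 58/√69 ≈ 6.982.

6.982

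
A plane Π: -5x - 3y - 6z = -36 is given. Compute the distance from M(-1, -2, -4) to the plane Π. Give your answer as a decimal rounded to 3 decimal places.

n·M − d = (-5)·(-1) + (-3)·(-2) + (-6)·(-4) − (-36) = 71; |n| = √70.
Distance = |71| / √70 = 71/√70 ≈ 8.486.

8.486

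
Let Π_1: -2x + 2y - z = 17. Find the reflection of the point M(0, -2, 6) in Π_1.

(-12, 10, 0)

λ = (n·M − d)/|n|² = (-10 − 17)/9 = -3.
Reflection = M − 2λn = (0, -2, 6) − (-6)·(-2, 2, -1) = (-12, 10, 0).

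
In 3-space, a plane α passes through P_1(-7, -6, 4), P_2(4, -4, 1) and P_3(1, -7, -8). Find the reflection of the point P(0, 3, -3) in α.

P_1P_2 = (11, 2, -3), P_1P_3 = (8, -1, -12); a normal to α is P_1P_2 × P_1P_3 = (-27, 108, -27).
Using P_1: α has equation -27x + 108y - 27z = -567.
λ = (n·P − d)/|n|² = (405 − (-567))/13122 = 2/27.
Reflection = P − 2λn = (0, 3, -3) − (4/27)·(-27, 108, -27) = (4, -13, 1).

(4, -13, 1)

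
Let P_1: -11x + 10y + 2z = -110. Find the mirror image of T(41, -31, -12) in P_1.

(-25, 29, 0)

λ = (n·T − d)/|n|² = (-785 − (-110))/225 = -3.
Reflection = T − 2λn = (41, -31, -12) − (-6)·(-11, 10, 2) = (-25, 29, 0).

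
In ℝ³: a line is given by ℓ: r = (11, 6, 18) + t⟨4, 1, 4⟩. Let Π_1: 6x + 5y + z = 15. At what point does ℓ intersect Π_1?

Substitute r = (11, 6, 18) + t(4, 1, 4) into the plane: 114 + 33t = 15, so t = -3.
Intersection: (11, 6, 18) + (-3)·(4, 1, 4) = (-1, 3, 6).

(-1, 3, 6)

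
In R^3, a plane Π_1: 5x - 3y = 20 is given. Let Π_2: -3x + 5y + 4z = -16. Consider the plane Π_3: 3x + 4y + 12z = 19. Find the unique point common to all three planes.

(1, -5, 3)

Solving the 3×3 linear system 5x - 3y = 20, -3x + 5y + 4z = -16, 3x + 4y + 12z = 19 (e.g. by elimination or Cramer's rule, determinant = 76) gives (1, -5, 3).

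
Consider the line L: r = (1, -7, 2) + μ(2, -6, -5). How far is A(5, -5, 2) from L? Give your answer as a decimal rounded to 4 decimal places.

4.4445

Taking (1, -7, 2) on L with direction v = (2, -6, -5): w = A − (1, -7, 2) = (4, 2, 0), and w × v = (-10, 20, -28).
Distance = |w × v| / |v| = √1284 / √65 ≈ 4.4445.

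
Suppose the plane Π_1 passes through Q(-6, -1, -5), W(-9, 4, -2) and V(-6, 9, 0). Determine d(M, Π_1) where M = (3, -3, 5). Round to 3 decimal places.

11.058

QW = (-3, 5, 3), QV = (0, 10, 5); a normal to Π_1 is QW × QV = (-5, 15, -30).
Using Q: Π_1 has equation -5x + 15y - 30z = 165.
n·M − d = (-5)·(3) + (15)·(-3) + (-30)·(5) − 165 = -375; |n| = √1150.
Distance = |-375| / √1150 = 375/√1150 ≈ 11.058.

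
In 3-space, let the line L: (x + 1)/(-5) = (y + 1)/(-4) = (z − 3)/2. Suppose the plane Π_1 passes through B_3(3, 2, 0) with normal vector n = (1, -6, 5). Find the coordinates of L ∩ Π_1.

(4, 3, 1)

L has direction (-5, -4, 2) through (-1, -1, 3).
Π_1: n·r = n·B_3 gives x - 6y + 5z = -9.
Substitute r = (-1, -1, 3) + t(-5, -4, 2) into the plane: 20 + 29t = -9, so t = -1.
Intersection: (-1, -1, 3) + (-1)·(-5, -4, 2) = (4, 3, 1).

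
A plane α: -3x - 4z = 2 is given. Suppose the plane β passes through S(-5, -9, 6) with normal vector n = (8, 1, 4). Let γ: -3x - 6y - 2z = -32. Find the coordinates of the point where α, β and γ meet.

β: n·r = n·S gives 8x + y + 4z = -25.
Solving the 3×3 linear system -3x - 4z = 2, 8x + y + 4z = -25, -3x - 6y - 2z = -32 (e.g. by elimination or Cramer's rule, determinant = 114) gives (-6, 7, 4).

(-6, 7, 4)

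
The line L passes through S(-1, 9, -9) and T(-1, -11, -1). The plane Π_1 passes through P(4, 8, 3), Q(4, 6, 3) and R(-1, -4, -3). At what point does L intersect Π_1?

(-1, -6, -3)

A direction vector for L is T − S = (0, -20, 8).
PQ = (0, -2, 0), PR = (-5, -12, -6); a normal to Π_1 is PQ × PR = (12, 0, -10).
Using P: Π_1 has equation 12x - 10z = 18.
Substitute r = (-1, 9, -9) + t(0, -20, 8) into the plane: 78 + (-80)t = 18, so t = 3/4.
Intersection: (-1, 9, -9) + (3/4)·(0, -20, 8) = (-1, -6, -3).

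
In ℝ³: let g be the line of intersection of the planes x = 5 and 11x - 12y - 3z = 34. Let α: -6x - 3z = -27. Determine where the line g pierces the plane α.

(5, 2, -1)

Direction of g: (1, 0, 0) × (11, -12, -3) = (0, 3, -12).
A point on g: solving the two plane equations with y = 0 gives (5, 0, 7).
Substitute r = (5, 0, 7) + t(0, 3, -12) into the plane: -51 + 36t = -27, so t = 2/3.
Intersection: (5, 0, 7) + (2/3)·(0, 3, -12) = (5, 2, -1).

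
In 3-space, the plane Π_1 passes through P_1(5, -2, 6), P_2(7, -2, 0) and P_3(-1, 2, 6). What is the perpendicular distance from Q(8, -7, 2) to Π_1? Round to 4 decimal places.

3.1818

P_1P_2 = (2, 0, -6), P_1P_3 = (-6, 4, 0); a normal to Π_1 is P_1P_2 × P_1P_3 = (24, 36, 8).
Using P_1: Π_1 has equation 24x + 36y + 8z = 96.
n·Q − d = (24)·(8) + (36)·(-7) + (8)·(2) − 96 = -140; |n| = √1936.
Distance = |-140| / √1936 = 140/√1936 ≈ 3.1818.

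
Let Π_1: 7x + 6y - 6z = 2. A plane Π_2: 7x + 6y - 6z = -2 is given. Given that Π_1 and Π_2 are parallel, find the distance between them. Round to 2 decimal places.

Same normal n = (7, 6, -6) with |n| = √121; distance = |2 − (-2)| / |n| = 4/√121 ≈ 0.36.

0.36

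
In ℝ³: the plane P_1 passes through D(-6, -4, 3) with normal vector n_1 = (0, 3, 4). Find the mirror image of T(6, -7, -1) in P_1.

(6, -1, 7)

P_1: n_1·r = n_1·D gives 3y + 4z = 0.
λ = (n·T − d)/|n|² = (-25 − 0)/25 = -1.
Reflection = T − 2λn = (6, -7, -1) − (-2)·(0, 3, 4) = (6, -1, 7).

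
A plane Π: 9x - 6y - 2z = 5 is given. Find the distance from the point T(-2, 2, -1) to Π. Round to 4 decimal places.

n·T − d = (9)·(-2) + (-6)·(2) + (-2)·(-1) − 5 = -33; |n| = √121.
Distance = |-33| / √121 = 33/√121 ≈ 3.0000.

3.0000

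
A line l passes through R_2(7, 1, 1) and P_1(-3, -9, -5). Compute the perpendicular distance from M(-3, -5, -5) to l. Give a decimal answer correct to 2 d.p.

3.04

A direction vector for l is P_1 − R_2 = (-10, -10, -6).
Taking (7, 1, 1) on l with direction v = (-10, -10, -6): w = M − (7, 1, 1) = (-10, -6, -6), and w × v = (-24, 0, 40).
Distance = |w × v| / |v| = √2176 / √236 ≈ 3.04.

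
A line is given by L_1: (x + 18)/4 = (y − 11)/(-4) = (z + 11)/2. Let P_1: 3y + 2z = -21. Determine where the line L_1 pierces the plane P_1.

(-2, -5, -3)

L_1 has direction (4, -4, 2) through (-18, 11, -11).
Substitute r = (-18, 11, -11) + t(4, -4, 2) into the plane: 11 + (-8)t = -21, so t = 4.
Intersection: (-18, 11, -11) + 4·(4, -4, 2) = (-2, -5, -3).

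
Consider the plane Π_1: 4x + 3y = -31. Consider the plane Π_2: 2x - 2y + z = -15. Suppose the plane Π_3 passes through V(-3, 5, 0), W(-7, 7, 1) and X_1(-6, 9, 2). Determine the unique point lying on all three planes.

VW = (-4, 2, 1), VX_1 = (-3, 4, 2); a normal to Π_3 is VW × VX_1 = (0, 5, -10).
Using V: Π_3 has equation 5y - 10z = 25.
Solving the 3×3 linear system 4x + 3y = -31, 2x - 2y + z = -15, 5y - 10z = 25 (e.g. by elimination or Cramer's rule, determinant = 120) gives (-7, -1, -3).

(-7, -1, -3)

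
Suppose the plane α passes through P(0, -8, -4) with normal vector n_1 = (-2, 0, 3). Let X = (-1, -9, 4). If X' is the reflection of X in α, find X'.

(7, -9, -8)

α: n_1·r = n_1·P gives -2x + 3z = -12.
λ = (n·X − d)/|n|² = (14 − (-12))/13 = 2.
Reflection = X − 2λn = (-1, -9, 4) − 4·(-2, 0, 3) = (7, -9, -8).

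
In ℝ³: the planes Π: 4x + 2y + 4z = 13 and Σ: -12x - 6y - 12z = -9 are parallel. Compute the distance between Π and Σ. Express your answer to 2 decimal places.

1.67

Rescale Σ by 1/(-3): 4x + 2y + 4z = 3. Then distance = |13 − 3| / √36 ≈ 1.67.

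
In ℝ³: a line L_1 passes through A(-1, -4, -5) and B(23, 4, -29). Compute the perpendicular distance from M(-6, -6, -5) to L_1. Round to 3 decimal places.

A direction vector for L_1 is B − A = (24, 8, -24).
Taking (-1, -4, -5) on L_1 with direction v = (24, 8, -24): w = M − (-1, -4, -5) = (-5, -2, 0), and w × v = (48, -120, 8).
Distance = |w × v| / |v| = √16768 / √1216 ≈ 3.713.

3.713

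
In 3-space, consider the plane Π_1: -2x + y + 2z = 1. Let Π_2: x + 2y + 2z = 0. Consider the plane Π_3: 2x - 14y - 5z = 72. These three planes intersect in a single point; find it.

(2, -7, 6)

Solving the 3×3 linear system -2x + y + 2z = 1, x + 2y + 2z = 0, 2x - 14y - 5z = 72 (e.g. by elimination or Cramer's rule, determinant = -63) gives (2, -7, 6).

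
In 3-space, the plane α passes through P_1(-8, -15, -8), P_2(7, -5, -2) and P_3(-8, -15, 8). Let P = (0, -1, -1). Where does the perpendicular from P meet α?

(4, -7, -1)

P_1P_2 = (15, 10, 6), P_1P_3 = (0, 0, 16); a normal to α is P_1P_2 × P_1P_3 = (160, -240, 0).
Using P_1: α has equation 160x - 240y = 2320.
Foot = P − λn with λ = (n·P − d)/|n|² = (240 − 2320)/83200 = -1/40.
Foot = (0, -1, -1) − (-1/40)·(160, -240, 0) = (4, -7, -1).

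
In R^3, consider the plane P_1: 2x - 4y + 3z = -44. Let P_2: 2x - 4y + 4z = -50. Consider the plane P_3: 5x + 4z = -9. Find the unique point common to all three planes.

Solving the 3×3 linear system 2x - 4y + 3z = -44, 2x - 4y + 4z = -50, 5x + 4z = -9 (e.g. by elimination or Cramer's rule, determinant = -20) gives (3, 8, -6).

(3, 8, -6)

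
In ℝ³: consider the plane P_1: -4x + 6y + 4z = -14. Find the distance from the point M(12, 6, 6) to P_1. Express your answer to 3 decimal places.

n·M − d = (-4)·(12) + (6)·(6) + (4)·(6) − (-14) = 26; |n| = √68.
Distance = |26| / √68 = 26/√68 ≈ 3.153.

3.153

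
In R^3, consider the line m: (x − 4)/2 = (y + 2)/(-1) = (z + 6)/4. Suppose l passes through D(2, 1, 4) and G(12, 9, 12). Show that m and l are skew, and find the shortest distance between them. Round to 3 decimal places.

7.715

m has direction (2, -1, 4) through (4, -2, -6).
A direction vector for l is G − D = (10, 8, 8).
Common perpendicular direction n = (2, -1, 4) × (10, 8, 8) = (-40, 24, 26).
With w = (2, 1, 4) − (4, -2, -6) = (-2, 3, 10), w · n = 412.
Since n ≠ 0 the lines are not parallel, and w · n = 412 ≠ 0 so they do not intersect; hence they are skew.
Distance = |w · n| / |n| = |412| / √2852 ≈ 7.715.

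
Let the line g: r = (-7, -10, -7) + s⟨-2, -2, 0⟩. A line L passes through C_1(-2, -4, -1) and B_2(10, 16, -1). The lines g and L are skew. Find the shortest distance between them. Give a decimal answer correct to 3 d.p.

A direction vector for L is B_2 − C_1 = (12, 20, 0).
Common perpendicular direction n = (-2, -2, 0) × (12, 20, 0) = (0, 0, -16).
With w = (-2, -4, -1) − (-7, -10, -7) = (5, 6, 6), w · n = -96.
Distance = |w · n| / |n| = |-96| / √256 ≈ 6.000.

6.000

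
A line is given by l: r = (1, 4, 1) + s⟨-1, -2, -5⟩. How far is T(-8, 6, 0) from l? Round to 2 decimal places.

Taking (1, 4, 1) on l with direction v = (-1, -2, -5): w = T − (1, 4, 1) = (-9, 2, -1), and w × v = (-12, -44, 20).
Distance = |w × v| / |v| = √2480 / √30 ≈ 9.09.

9.09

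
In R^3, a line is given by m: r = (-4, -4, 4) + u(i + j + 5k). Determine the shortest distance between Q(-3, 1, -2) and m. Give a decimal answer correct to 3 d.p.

Taking (-4, -4, 4) on m with direction v = (1, 1, 5): w = Q − (-4, -4, 4) = (1, 5, -6), and w × v = (31, -11, -4).
Distance = |w × v| / |v| = √1098 / √27 ≈ 6.377.

6.377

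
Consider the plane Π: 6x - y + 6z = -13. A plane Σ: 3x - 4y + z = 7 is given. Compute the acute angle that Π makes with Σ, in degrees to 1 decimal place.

cos θ = |n₁·n₂| / (|n₁||n₂|) = |28| / (√73 · √26).
θ = arccos(0.64270) ≈ 50.0°.

50.0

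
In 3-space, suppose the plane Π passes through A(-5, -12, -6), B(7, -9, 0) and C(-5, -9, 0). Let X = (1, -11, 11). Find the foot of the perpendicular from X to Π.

AB = (12, 3, 6), AC = (0, 3, 6); a normal to Π is AB × AC = (0, -72, 36).
Using A: Π has equation -72y + 36z = 648.
Foot = X − λn with λ = (n·X − d)/|n|² = (1188 − 648)/6480 = 1/12.
Foot = (1, -11, 11) − (1/12)·(0, -72, 36) = (1, -5, 8).

(1, -5, 8)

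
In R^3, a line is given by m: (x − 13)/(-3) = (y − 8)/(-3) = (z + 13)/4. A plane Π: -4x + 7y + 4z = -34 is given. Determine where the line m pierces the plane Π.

m has direction (-3, -3, 4) through (13, 8, -13).
Substitute r = (13, 8, -13) + t(-3, -3, 4) into the plane: -48 + 7t = -34, so t = 2.
Intersection: (13, 8, -13) + 2·(-3, -3, 4) = (7, 2, -5).

(7, 2, -5)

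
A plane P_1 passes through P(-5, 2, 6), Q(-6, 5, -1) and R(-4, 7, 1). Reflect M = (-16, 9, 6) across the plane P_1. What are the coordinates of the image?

(4, -3, -2)

PQ = (-1, 3, -7), PR = (1, 5, -5); a normal to P_1 is PQ × PR = (20, -12, -8).
Using P: P_1 has equation 20x - 12y - 8z = -172.
λ = (n·M − d)/|n|² = (-476 − (-172))/608 = -1/2.
Reflection = M − 2λn = (-16, 9, 6) − (-1)·(20, -12, -8) = (4, -3, -2).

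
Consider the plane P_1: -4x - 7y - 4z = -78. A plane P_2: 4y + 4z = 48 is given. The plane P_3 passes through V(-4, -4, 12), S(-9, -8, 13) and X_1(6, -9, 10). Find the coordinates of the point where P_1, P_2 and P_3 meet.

(6, 2, 10)

VS = (-5, -4, 1), VX_1 = (10, -5, -2); a normal to P_3 is VS × VX_1 = (13, 0, 65).
Using V: P_3 has equation 13x + 65z = 728.
Solving the 3×3 linear system -4x - 7y - 4z = -78, 4y + 4z = 48, 13x + 65z = 728 (e.g. by elimination or Cramer's rule, determinant = -1196) gives (6, 2, 10).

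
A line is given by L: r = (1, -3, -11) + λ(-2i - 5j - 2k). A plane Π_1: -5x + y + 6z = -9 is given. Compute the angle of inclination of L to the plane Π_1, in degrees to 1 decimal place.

sin θ = |n·v| / (|n||v|) = |-7| / (√62 · √33) = 0.15476.
θ ≈ 8.9°.

8.9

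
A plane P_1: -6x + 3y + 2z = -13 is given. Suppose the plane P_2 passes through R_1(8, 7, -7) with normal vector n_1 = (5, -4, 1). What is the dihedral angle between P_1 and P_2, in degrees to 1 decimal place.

P_2: n_1·r = n_1·R_1 gives 5x - 4y + z = 5.
cos θ = |n₁·n₂| / (|n₁||n₂|) = |-40| / (√49 · √42).
θ = arccos(0.88173) ≈ 28.1°.

28.1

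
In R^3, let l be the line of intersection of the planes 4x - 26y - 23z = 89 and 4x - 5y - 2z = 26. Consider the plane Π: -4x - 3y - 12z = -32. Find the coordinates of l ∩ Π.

Direction of l: (4, -26, -23) × (4, -5, -2) = (-63, -84, 84).
A point on l: solving the two plane equations with x = 11 gives (11, 8, -11).
Substitute r = (11, 8, -11) + t(-63, -84, 84) into the plane: 64 + (-504)t = -32, so t = 4/21.
Intersection: (11, 8, -11) + (4/21)·(-63, -84, 84) = (-1, -8, 5).

(-1, -8, 5)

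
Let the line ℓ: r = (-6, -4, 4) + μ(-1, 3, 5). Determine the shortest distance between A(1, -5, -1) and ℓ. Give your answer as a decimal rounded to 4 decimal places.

Taking (-6, -4, 4) on ℓ with direction v = (-1, 3, 5): w = A − (-6, -4, 4) = (7, -1, -5), and w × v = (10, -30, 20).
Distance = |w × v| / |v| = √1400 / √35 ≈ 6.3246.

6.3246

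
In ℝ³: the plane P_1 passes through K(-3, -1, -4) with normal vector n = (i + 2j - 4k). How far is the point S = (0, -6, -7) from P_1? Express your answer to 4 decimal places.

1.0911

P_1: n·r = n·K gives x + 2y - 4z = 11.
n·S − d = (1)·(0) + (2)·(-6) + (-4)·(-7) − 11 = 5; |n| = √21.
Distance = |5| / √21 = 5/√21 ≈ 1.0911.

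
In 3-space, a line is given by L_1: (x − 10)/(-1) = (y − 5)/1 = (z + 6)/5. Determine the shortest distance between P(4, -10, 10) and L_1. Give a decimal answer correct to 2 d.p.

L_1 has direction (-1, 1, 5) through (10, 5, -6).
Taking (10, 5, -6) on L_1 with direction v = (-1, 1, 5): w = P − (10, 5, -6) = (-6, -15, 16), and w × v = (-91, 14, -21).
Distance = |w × v| / |v| = √8918 / √27 ≈ 18.17.

18.17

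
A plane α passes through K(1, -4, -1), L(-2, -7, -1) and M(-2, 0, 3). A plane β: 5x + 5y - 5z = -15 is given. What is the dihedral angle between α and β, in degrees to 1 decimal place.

KL = (-3, -3, 0), KM = (-3, 4, 4); a normal to α is KL × KM = (-12, 12, -21).
Using K: α has equation -12x + 12y - 21z = -39.
cos θ = |n₁·n₂| / (|n₁||n₂|) = |105| / (√729 · √75).
θ = arccos(0.44905) ≈ 63.3°.

63.3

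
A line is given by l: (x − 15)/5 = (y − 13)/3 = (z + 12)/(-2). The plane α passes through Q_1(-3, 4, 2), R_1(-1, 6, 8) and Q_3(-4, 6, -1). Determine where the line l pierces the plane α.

(-5, 1, -4)

l has direction (5, 3, -2) through (15, 13, -12).
Q_1R_1 = (2, 2, 6), Q_1Q_3 = (-1, 2, -3); a normal to α is Q_1R_1 × Q_1Q_3 = (-18, 0, 6).
Using Q_1: α has equation -18x + 6z = 66.
Substitute r = (15, 13, -12) + t(5, 3, -2) into the plane: -342 + (-102)t = 66, so t = -4.
Intersection: (15, 13, -12) + (-4)·(5, 3, -2) = (-5, 1, -4).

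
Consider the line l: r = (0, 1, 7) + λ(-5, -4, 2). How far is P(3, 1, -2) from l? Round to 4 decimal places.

8.1117

Taking (0, 1, 7) on l with direction v = (-5, -4, 2): w = P − (0, 1, 7) = (3, 0, -9), and w × v = (-36, 39, -12).
Distance = |w × v| / |v| = √2961 / √45 ≈ 8.1117.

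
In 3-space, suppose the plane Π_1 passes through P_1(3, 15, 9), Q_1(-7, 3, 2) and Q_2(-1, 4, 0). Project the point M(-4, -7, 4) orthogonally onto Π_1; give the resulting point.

(-7, -1, -2)

P_1Q_1 = (-10, -12, -7), P_1Q_2 = (-4, -11, -9); a normal to Π_1 is P_1Q_1 × P_1Q_2 = (31, -62, 62).
Using P_1: Π_1 has equation 31x - 62y + 62z = -279.
Foot = M − λn with λ = (n·M − d)/|n|² = (558 − (-279))/8649 = 3/31.
Foot = (-4, -7, 4) − (3/31)·(31, -62, 62) = (-7, -1, -2).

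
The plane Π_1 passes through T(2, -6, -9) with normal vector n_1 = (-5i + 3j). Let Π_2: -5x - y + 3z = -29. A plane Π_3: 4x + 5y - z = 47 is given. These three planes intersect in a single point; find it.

Π_1: n_1·r = n_1·T gives -5x + 3y = -28.
Solving the 3×3 linear system -5x + 3y = -28, -5x - y + 3z = -29, 4x + 5y - z = 47 (e.g. by elimination or Cramer's rule, determinant = 91) gives (8, 4, 5).

(8, 4, 5)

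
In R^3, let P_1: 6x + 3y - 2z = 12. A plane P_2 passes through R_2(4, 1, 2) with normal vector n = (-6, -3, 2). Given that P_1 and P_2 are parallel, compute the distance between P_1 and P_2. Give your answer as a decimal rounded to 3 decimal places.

1.571

P_2: n·r = n·R_2 gives -6x - 3y + 2z = -23.
Rescale P_2 by 1/(-1): 6x + 3y - 2z = 23. Then distance = |12 − 23| / √49 ≈ 1.571.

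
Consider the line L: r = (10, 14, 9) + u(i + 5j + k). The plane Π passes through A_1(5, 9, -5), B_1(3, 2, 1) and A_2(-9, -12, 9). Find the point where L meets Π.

A_1B_1 = (-2, -7, 6), A_1A_2 = (-14, -21, 14); a normal to Π is A_1B_1 × A_1A_2 = (28, -56, -56).
Using A_1: Π has equation 28x - 56y - 56z = -84.
Substitute r = (10, 14, 9) + t(1, 5, 1) into the plane: -1008 + (-308)t = -84, so t = -3.
Intersection: (10, 14, 9) + (-3)·(1, 5, 1) = (7, -1, 6).

(7, -1, 6)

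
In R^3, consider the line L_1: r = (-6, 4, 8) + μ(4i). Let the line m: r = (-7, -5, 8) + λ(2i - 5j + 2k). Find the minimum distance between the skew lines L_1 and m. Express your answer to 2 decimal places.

Common perpendicular direction n = (4, 0, 0) × (2, -5, 2) = (0, -8, -20).
With w = (-7, -5, 8) − (-6, 4, 8) = (-1, -9, 0), w · n = 72.
Distance = |w · n| / |n| = |72| / √464 ≈ 3.34.

3.34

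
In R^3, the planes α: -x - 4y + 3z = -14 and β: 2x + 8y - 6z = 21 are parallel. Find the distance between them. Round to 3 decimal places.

0.686

Rescale β by 1/(-2): -x - 4y + 3z = -21/2. Then distance = |-14 − (-21/2)| / √26 ≈ 0.686.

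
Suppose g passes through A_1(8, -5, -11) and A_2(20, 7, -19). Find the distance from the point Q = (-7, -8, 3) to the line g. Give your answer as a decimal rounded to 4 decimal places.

11.1518

A direction vector for g is A_2 − A_1 = (12, 12, -8).
Taking (8, -5, -11) on g with direction v = (12, 12, -8): w = Q − (8, -5, -11) = (-15, -3, 14), and w × v = (-144, 48, -144).
Distance = |w × v| / |v| = √43776 / √352 ≈ 11.1518.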